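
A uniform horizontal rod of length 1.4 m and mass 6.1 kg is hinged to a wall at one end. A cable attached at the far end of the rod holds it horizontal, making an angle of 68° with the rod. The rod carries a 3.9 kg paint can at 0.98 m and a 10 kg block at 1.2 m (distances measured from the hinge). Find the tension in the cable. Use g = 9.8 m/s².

Choose the hinge as the axis so the unknown hinge reaction has zero arm there.
Beam weight: 6.1 × 9.8 = 59.78 N down at 0.7 m → arm 0.7 m, τ = 59.78 × 0.7 = 41.85 N·m clockwise.
Paint can: 3.9 × 9.8 = 38.22 N down at 0.98 m → arm 0.98 m, τ = 38.22 × 0.98 = 37.46 N·m clockwise.
Block: 10 × 9.8 = 98 N down at 1.2 m → arm 1.2 m, τ = 98 × 1.2 = 117.6 N·m clockwise.
Total clockwise load moment = 196.9 N·m.
The cable tension T acts at 1.4 m; only its component perpendicular to the rod, T sinθ, produces torque. sin 68° = 0.9272.
Balancing moments: T × 1.4 × 0.9272 = 196.9, giving T = 196.9 / 1.298 = 152 N.

T ≈ 152 N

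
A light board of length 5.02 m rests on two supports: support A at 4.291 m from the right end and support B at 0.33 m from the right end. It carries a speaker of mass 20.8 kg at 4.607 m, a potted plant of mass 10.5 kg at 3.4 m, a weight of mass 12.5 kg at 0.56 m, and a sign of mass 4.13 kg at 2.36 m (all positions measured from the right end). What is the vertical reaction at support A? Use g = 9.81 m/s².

Choose support B as the axis so its reaction then has zero moment arm.
Speaker: 20.8 × 9.81 = 204 N down at 4.607 m → arm 4.277 m, τ = 204 × 4.277 = 872.5 N·m counterclockwise.
Potted plant: 10.5 × 9.81 = 103 N down at 3.4 m → arm 3.07 m, τ = 103 × 3.07 = 316.2 N·m counterclockwise.
Weight: 12.5 × 9.81 = 122.6 N down at 0.56 m → arm 0.23 m, τ = 122.6 × 0.23 = 28.2 N·m counterclockwise.
Sign: 4.13 × 9.81 = 40.52 N down at 2.36 m → arm 2.03 m, τ = 40.52 × 2.03 = 82.26 N·m counterclockwise.
Net load moment about support B = 1299 N·m counterclockwise.
Reaction R at support A is upward at 4.291 m, arm 3.961 m → moment R × 3.961 clockwise.
For rotational equilibrium, R × 3.961 = 1299, so R = 328 N.

R_A ≈ 328 N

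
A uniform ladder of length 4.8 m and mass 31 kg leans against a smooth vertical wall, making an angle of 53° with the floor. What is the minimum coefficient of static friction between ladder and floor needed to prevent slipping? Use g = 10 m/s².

Choose the foot of the ladder as the axis so the floor normal and friction both act there and drop out.
Ladder weight 31×10 = 310 N acts at 2.4 m along the ladder; its horizontal arm is 2.4·cos53° = 1.444 m → τ = 447.6 N·m clockwise.
Wall normal N acts horizontally at the top; its moment arm is the height L sinθ = 4.8·sin53° = 3.833 m, counterclockwise.
Setting net torque to zero: N × 3.833 = 447.6 → N = 116.8 N.
ΣFx = 0 ⇒ f = N_wall = 116.8 N. ΣFy = 0 ⇒ N_floor = 310 N.
μ_min = f / N_floor = 116.8 / 310 = 0.377.

μ_min ≈ 0.377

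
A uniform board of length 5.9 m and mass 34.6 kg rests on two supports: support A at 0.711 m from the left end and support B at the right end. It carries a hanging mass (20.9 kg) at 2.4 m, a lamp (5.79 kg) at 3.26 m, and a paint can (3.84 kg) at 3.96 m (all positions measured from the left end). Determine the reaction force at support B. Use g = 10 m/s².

R_B ≈ 270 N

Sum moments about support A (its reaction then has zero moment arm).
Beam weight: 34.6 × 10 = 346 N down at 2.95 m → arm 2.239 m, τ = 346 × 2.239 = 774.7 N·m clockwise.
Hanging mass: 20.9 × 10 = 209 N down at 2.4 m → arm 1.689 m, τ = 209 × 1.689 = 353 N·m clockwise.
Lamp: 5.79 × 10 = 57.9 N down at 3.26 m → arm 2.549 m, τ = 57.9 × 2.549 = 147.6 N·m clockwise.
Paint can: 3.84 × 10 = 38.4 N down at 3.96 m → arm 3.249 m, τ = 38.4 × 3.249 = 124.8 N·m clockwise.
Net load moment about support A = 1400 N·m clockwise.
Reaction R at support B is upward at 5.9 m, arm 5.189 m → moment R × 5.189 counterclockwise.
Στ = 0 ⇒ R × 5.189 = 1400 ⇒ R = 270 N.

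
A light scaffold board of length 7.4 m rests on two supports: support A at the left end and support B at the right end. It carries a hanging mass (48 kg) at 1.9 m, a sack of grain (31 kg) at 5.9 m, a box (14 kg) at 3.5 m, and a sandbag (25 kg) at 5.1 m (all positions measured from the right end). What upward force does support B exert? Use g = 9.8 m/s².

R_B ≈ 560 N

Choose support A as the axis so its reaction then has zero moment arm.
Hanging mass: 48 × 9.8 = 470.4 N down at 1.9 m → arm 5.5 m, τ = 470.4 × 5.5 = 2587 N·m clockwise.
Sack of grain: 31 × 9.8 = 303.8 N down at 5.9 m → arm 1.5 m, τ = 303.8 × 1.5 = 455.7 N·m clockwise.
Box: 14 × 9.8 = 137.2 N down at 3.5 m → arm 3.9 m, τ = 137.2 × 3.9 = 535.1 N·m clockwise.
Sandbag: 25 × 9.8 = 245 N down at 5.1 m → arm 2.3 m, τ = 245 × 2.3 = 563.5 N·m clockwise.
Net load moment about support A = 4141 N·m clockwise.
Reaction R at support B is upward at 0 m, arm 7.4 m → moment R × 7.4 counterclockwise.
Balancing moments: R × 7.4 = 4141, giving R = 560 N.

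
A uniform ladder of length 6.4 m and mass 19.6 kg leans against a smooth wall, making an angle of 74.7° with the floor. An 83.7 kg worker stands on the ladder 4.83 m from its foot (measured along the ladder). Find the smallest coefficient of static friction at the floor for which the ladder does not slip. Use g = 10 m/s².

Choose the foot of the ladder as the axis so the floor normal and friction both act there and drop out.
Ladder weight 19.6×10 = 196 N acts at 3.2 m along the ladder; its horizontal arm is 3.2·cos74.7° = 0.8444 m → τ = 165.5 N·m clockwise.
Worker: 83.7×10 = 837 N at 4.83 m → arm 1.275 m → τ = 1067 N·m clockwise.
Wall normal N acts horizontally at the top; its moment arm is the height L sinθ = 6.4·sin74.7° = 6.173 m, counterclockwise.
For rotational equilibrium, N × 6.173 = 1232, so N = 199.6 N.
ΣFx = 0 ⇒ f = N_wall = 199.6 N. ΣFy = 0 ⇒ N_floor = 1033 N.
μ_min = f / N_floor = 199.6 / 1033 = 0.193.

μ_min ≈ 0.193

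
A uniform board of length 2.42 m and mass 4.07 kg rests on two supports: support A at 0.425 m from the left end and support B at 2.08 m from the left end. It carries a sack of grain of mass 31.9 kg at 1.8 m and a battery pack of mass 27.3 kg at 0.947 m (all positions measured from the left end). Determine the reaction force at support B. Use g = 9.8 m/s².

Take moments about support A.
Beam weight: 4.07 × 9.8 = 39.89 N down at 1.21 m → arm 0.785 m, τ = 39.89 × 0.785 = 31.31 N·m clockwise.
Sack of grain: 31.9 × 9.8 = 312.6 N down at 1.8 m → arm 1.375 m, τ = 312.6 × 1.375 = 429.8 N·m clockwise.
Battery pack: 27.3 × 9.8 = 267.5 N down at 0.947 m → arm 0.522 m, τ = 267.5 × 0.522 = 139.6 N·m clockwise.
Net load moment about support A = 600.7 N·m clockwise.
Reaction R at support B is upward at 2.08 m, arm 1.655 m → moment R × 1.655 counterclockwise.
Στ = 0 ⇒ R × 1.655 = 600.7 ⇒ R = 363 N.

R_B ≈ 363 N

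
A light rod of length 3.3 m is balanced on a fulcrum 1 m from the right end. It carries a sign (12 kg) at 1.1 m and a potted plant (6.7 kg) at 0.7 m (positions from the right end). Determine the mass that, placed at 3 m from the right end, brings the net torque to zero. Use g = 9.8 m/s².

m ≈ 0.405 kg

About the fulcrum (at 1 m from the right end):
Sign: 12 × 9.8 = 117.6 N down at 1.1 m → arm 0.1 m, τ = 117.6 × 0.1 = 11.76 N·m counterclockwise.
Potted plant: 6.7 × 9.8 = 65.66 N down at 0.7 m → arm 0.3 m, τ = 65.66 × 0.3 = 19.7 N·m clockwise.
Net moment of known loads = 7.94 N·m clockwise.
An unknown mass m at 3 m has arm 2 m; its moment is m·g·2 counterclockwise.
Στ = 0 ⇒ m × 9.8 × 2 = 7.94 ⇒ m = 7.94 / (9.8 × 2) = 0.405 kg.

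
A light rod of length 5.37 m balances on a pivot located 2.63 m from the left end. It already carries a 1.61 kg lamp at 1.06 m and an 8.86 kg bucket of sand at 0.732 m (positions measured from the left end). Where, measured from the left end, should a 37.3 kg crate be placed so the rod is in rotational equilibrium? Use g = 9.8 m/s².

x ≈ 3.15 m from the left end

About the pivot (at 2.63 m from the left end):
Lamp: 1.61 × 9.8 = 15.78 N down at 1.06 m → arm 1.57 m, τ = 15.78 × 1.57 = 24.77 N·m counterclockwise.
Bucket of sand: 8.86 × 9.8 = 86.83 N down at 0.732 m → arm 1.898 m, τ = 86.83 × 1.898 = 164.8 N·m counterclockwise.
Net moment of existing loads = 189.6 N·m counterclockwise.
The crate weighs 37.3 × 9.8 = 365.5 N and must supply an equal clockwise moment, so its lever arm about the pivot is 189.6 / 365.5 = 0.519 m.
That puts it at 2.63 + 0.519 = 3.15 m from the left end.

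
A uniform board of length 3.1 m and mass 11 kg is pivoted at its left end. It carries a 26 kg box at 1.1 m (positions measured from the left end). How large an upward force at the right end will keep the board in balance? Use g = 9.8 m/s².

About the left end:
Beam weight: 11 × 9.8 = 107.8 N down at 1.55 m → arm 1.55 m, τ = 107.8 × 1.55 = 167.1 N·m clockwise.
Box: 26 × 9.8 = 254.8 N down at 1.1 m → arm 1.1 m, τ = 254.8 × 1.1 = 280.3 N·m clockwise.
Net moment of the loads = 447.4 N·m clockwise.
The upward force F acts at the right end, arm 3.1 m, giving F × 3.1 counterclockwise.
For rotational equilibrium, F × 3.1 = 447.4, so F = 447.4 / 3.1 = 144 N.

F ≈ 144 N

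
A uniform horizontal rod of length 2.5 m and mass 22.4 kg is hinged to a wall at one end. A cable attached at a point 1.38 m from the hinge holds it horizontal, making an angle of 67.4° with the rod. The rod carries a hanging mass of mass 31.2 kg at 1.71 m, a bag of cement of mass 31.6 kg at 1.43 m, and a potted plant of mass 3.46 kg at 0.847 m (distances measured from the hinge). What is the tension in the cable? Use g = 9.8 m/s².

About the hinge:
Beam weight: 22.4 × 9.8 = 219.5 N down at 1.25 m → arm 1.25 m, τ = 219.5 × 1.25 = 274.4 N·m clockwise.
Hanging mass: 31.2 × 9.8 = 305.8 N down at 1.71 m → arm 1.71 m, τ = 305.8 × 1.71 = 522.9 N·m clockwise.
Bag of cement: 31.6 × 9.8 = 309.7 N down at 1.43 m → arm 1.43 m, τ = 309.7 × 1.43 = 442.9 N·m clockwise.
Potted plant: 3.46 × 9.8 = 33.91 N down at 0.847 m → arm 0.847 m, τ = 33.91 × 0.847 = 28.72 N·m clockwise.
Total clockwise load moment = 1269 N·m.
The cable tension T acts at 1.38 m; only its component perpendicular to the rod, T sinθ, produces torque. sin 67.4° = 0.9232.
Στ = 0 ⇒ T × 1.38 × 0.9232 = 1269 ⇒ T = 1269 / 1.274 = 996 N.

T ≈ 996 N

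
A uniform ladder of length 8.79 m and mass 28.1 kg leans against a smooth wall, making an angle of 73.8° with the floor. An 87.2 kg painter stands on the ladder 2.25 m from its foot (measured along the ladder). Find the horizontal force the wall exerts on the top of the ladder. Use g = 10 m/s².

N_wall ≈ 106 N

Sum moments about the foot of the ladder (the floor normal and friction both act there and drop out).
Ladder weight 28.1×10 = 281 N acts at 4.395 m along the ladder; its horizontal arm is 4.395·cos73.8° = 1.226 m → τ = 344.5 N·m clockwise.
Painter: 87.2×10 = 872 N at 2.25 m → arm 0.6277 m → τ = 547.4 N·m clockwise.
Wall normal N acts horizontally at the top; its moment arm is the height L sinθ = 8.79·sin73.8° = 8.441 m, counterclockwise.
Στ = 0 ⇒ N × 8.441 = 891.9 ⇒ N = 106 N.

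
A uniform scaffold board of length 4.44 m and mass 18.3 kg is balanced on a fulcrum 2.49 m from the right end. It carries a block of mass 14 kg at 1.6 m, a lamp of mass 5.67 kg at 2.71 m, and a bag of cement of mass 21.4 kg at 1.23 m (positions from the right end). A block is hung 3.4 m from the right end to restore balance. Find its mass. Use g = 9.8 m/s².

Choose the fulcrum (at 2.49 m from the right end) as the axis so the support reaction has zero arm there.
Beam weight: 18.3 × 9.8 = 179.3 N down at 2.22 m → arm 0.27 m, τ = 179.3 × 0.27 = 48.41 N·m clockwise.
Block: 14 × 9.8 = 137.2 N down at 1.6 m → arm 0.89 m, τ = 137.2 × 0.89 = 122.1 N·m clockwise.
Lamp: 5.67 × 9.8 = 55.57 N down at 2.71 m → arm 0.22 m, τ = 55.57 × 0.22 = 12.23 N·m counterclockwise.
Bag of cement: 21.4 × 9.8 = 209.7 N down at 1.23 m → arm 1.26 m, τ = 209.7 × 1.26 = 264.2 N·m clockwise.
Net moment of known loads = 422.5 N·m clockwise.
An unknown mass m at 3.4 m has arm 0.91 m; its moment is m·g·0.91 counterclockwise.
Στ = 0 ⇒ m × 9.8 × 0.91 = 422.5 ⇒ m = 422.5 / (9.8 × 0.91) = 47.4 kg.

m ≈ 47.4 kg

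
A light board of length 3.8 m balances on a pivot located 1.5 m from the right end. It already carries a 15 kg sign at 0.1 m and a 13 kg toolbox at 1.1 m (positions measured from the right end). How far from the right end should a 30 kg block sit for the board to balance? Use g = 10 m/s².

x ≈ 2.37 m from the right end

Taking torques about the pivot (at 1.5 m from the right end):
Sign: 15 × 10 = 150 N down at 0.1 m → arm 1.4 m, τ = 150 × 1.4 = 210 N·m clockwise.
Toolbox: 13 × 10 = 130 N down at 1.1 m → arm 0.4 m, τ = 130 × 0.4 = 52 N·m clockwise.
Net moment of existing loads = 262 N·m clockwise.
The block weighs 30 × 10 = 300 N and must supply an equal counterclockwise moment, so its lever arm about the pivot is 262 / 300 = 0.873 m.
That puts it at 1.5 + 0.873 = 2.37 m from the right end.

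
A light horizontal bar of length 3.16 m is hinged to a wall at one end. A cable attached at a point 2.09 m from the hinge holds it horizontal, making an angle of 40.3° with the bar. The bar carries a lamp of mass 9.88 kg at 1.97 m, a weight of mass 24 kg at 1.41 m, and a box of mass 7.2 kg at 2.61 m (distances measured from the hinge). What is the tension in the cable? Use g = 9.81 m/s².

Take moments about the hinge.
Lamp: 9.88 × 9.81 = 96.92 N down at 1.97 m → arm 1.97 m, τ = 96.92 × 1.97 = 190.9 N·m clockwise.
Weight: 24 × 9.81 = 235.4 N down at 1.41 m → arm 1.41 m, τ = 235.4 × 1.41 = 331.9 N·m clockwise.
Box: 7.2 × 9.81 = 70.63 N down at 2.61 m → arm 2.61 m, τ = 70.63 × 2.61 = 184.3 N·m clockwise.
Total clockwise load moment = 707.1 N·m.
The cable tension T acts at 2.09 m; only its component perpendicular to the bar, T sinθ, produces torque. sin 40.3° = 0.6468.
Setting net torque to zero: T × 2.09 × 0.6468 = 707.1 → T = 707.1 / 1.352 = 523 N.

T ≈ 523 N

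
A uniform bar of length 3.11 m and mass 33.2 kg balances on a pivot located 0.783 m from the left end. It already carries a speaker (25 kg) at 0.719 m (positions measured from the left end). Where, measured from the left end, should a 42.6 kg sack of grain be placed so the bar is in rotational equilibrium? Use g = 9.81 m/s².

Choose the pivot (at 0.783 m from the left end) as the axis so the support reaction has zero arm there.
Beam weight: 33.2 × 9.81 = 325.7 N down at 1.555 m → arm 0.772 m, τ = 325.7 × 0.772 = 251.4 N·m clockwise.
Speaker: 25 × 9.81 = 245.2 N down at 0.719 m → arm 0.064 m, τ = 245.2 × 0.064 = 15.69 N·m counterclockwise.
Net moment of existing loads = 235.7 N·m clockwise.
The sack of grain weighs 42.6 × 9.81 = 417.9 N and must supply an equal counterclockwise moment, so its lever arm about the pivot is 235.7 / 417.9 = 0.564 m.
That puts it at 0.783 − 0.564 = 0.219 m from the left end.

x ≈ 0.219 m from the left end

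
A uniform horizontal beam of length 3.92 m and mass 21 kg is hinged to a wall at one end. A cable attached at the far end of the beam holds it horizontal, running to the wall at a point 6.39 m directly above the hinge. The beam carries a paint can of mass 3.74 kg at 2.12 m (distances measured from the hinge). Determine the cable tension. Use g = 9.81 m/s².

Taking torques about the hinge:
Beam weight: 21 × 9.81 = 206 N down at 1.96 m → arm 1.96 m, τ = 206 × 1.96 = 403.8 N·m clockwise.
Paint can: 3.74 × 9.81 = 36.69 N down at 2.12 m → arm 2.12 m, τ = 36.69 × 2.12 = 77.78 N·m clockwise.
Total clockwise load moment = 481.6 N·m.
The cable tension T acts at 3.92 m; only its component perpendicular to the beam, T sinθ, produces torque. sinθ = h/√(h²+d²) = 6.39/√(6.39²+3.92²) = 0.8524.
Balancing moments: T × 3.92 × 0.8524 = 481.6, giving T = 481.6 / 3.341 = 144 N.

T ≈ 144 N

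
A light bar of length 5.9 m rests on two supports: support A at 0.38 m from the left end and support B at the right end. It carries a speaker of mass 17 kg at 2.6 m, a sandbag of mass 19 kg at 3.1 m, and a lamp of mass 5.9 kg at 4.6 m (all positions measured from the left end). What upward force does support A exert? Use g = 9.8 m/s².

Take moments about support B.
Speaker: 17 × 9.8 = 166.6 N down at 2.6 m → arm 3.3 m, τ = 166.6 × 3.3 = 549.8 N·m counterclockwise.
Sandbag: 19 × 9.8 = 186.2 N down at 3.1 m → arm 2.8 m, τ = 186.2 × 2.8 = 521.4 N·m counterclockwise.
Lamp: 5.9 × 9.8 = 57.82 N down at 4.6 m → arm 1.3 m, τ = 57.82 × 1.3 = 75.17 N·m counterclockwise.
Net load moment about support B = 1146 N·m counterclockwise.
Reaction R at support A is upward at 0.38 m, arm 5.52 m → moment R × 5.52 clockwise.
For rotational equilibrium, R × 5.52 = 1146, so R = 208 N.

R_A ≈ 208 N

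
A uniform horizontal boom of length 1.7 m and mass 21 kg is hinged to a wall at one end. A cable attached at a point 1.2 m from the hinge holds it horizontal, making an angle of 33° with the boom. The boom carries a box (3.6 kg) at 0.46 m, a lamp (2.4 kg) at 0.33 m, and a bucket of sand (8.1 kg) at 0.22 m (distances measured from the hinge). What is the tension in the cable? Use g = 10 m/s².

About the hinge:
Beam weight: 21 × 10 = 210 N down at 0.85 m → arm 0.85 m, τ = 210 × 0.85 = 178.5 N·m clockwise.
Box: 3.6 × 10 = 36 N down at 0.46 m → arm 0.46 m, τ = 36 × 0.46 = 16.56 N·m clockwise.
Lamp: 2.4 × 10 = 24 N down at 0.33 m → arm 0.33 m, τ = 24 × 0.33 = 7.92 N·m clockwise.
Bucket of sand: 8.1 × 10 = 81 N down at 0.22 m → arm 0.22 m, τ = 81 × 0.22 = 17.82 N·m clockwise.
Total clockwise load moment = 220.8 N·m.
The cable tension T acts at 1.2 m; only its component perpendicular to the boom, T sinθ, produces torque. sin 33° = 0.5446.
Στ = 0 ⇒ T × 1.2 × 0.5446 = 220.8 ⇒ T = 220.8 / 0.6535 = 338 N.

T ≈ 338 N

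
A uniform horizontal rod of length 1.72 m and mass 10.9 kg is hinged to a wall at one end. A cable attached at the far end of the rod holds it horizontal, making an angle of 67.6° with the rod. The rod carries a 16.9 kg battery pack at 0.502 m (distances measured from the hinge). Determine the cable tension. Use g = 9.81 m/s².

About the hinge:
Beam weight: 10.9 × 9.81 = 106.9 N down at 0.86 m → arm 0.86 m, τ = 106.9 × 0.86 = 91.93 N·m clockwise.
Battery pack: 16.9 × 9.81 = 165.8 N down at 0.502 m → arm 0.502 m, τ = 165.8 × 0.502 = 83.23 N·m clockwise.
Total clockwise load moment = 175.2 N·m.
The cable tension T acts at 1.72 m; only its component perpendicular to the rod, T sinθ, produces torque. sin 67.6° = 0.9245.
Balancing moments: T × 1.72 × 0.9245 = 175.2, giving T = 175.2 / 1.59 = 110 N.

T ≈ 110 N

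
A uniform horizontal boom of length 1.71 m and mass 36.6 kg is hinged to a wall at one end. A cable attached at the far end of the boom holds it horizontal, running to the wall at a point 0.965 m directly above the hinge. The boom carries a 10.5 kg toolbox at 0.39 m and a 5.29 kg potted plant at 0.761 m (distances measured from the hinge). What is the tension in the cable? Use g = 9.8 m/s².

Choose the hinge as the axis so the unknown hinge reaction has zero arm there.
Beam weight: 36.6 × 9.8 = 358.7 N down at 0.855 m → arm 0.855 m, τ = 358.7 × 0.855 = 306.7 N·m clockwise.
Toolbox: 10.5 × 9.8 = 102.9 N down at 0.39 m → arm 0.39 m, τ = 102.9 × 0.39 = 40.13 N·m clockwise.
Potted plant: 5.29 × 9.8 = 51.84 N down at 0.761 m → arm 0.761 m, τ = 51.84 × 0.761 = 39.45 N·m clockwise.
Total clockwise load moment = 386.3 N·m.
The cable tension T acts at 1.71 m; only its component perpendicular to the boom, T sinθ, produces torque. sinθ = h/√(h²+d²) = 0.965/√(0.965²+1.71²) = 0.4915.
For rotational equilibrium, T × 1.71 × 0.4915 = 386.3, so T = 386.3 / 0.8405 = 460 N.

T ≈ 460 N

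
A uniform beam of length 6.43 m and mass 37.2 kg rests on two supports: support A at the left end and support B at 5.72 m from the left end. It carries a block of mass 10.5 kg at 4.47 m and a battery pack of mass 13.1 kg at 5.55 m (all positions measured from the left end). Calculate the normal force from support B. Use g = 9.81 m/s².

R_B ≈ 410 N

Taking torques about support A:
Beam weight: 37.2 × 9.81 = 364.9 N down at 3.215 m → arm 3.215 m, τ = 364.9 × 3.215 = 1173 N·m clockwise.
Block: 10.5 × 9.81 = 103 N down at 4.47 m → arm 4.47 m, τ = 103 × 4.47 = 460.4 N·m clockwise.
Battery pack: 13.1 × 9.81 = 128.5 N down at 5.55 m → arm 5.55 m, τ = 128.5 × 5.55 = 713.2 N·m clockwise.
Net load moment about support A = 2347 N·m clockwise.
Reaction R at support B is upward at 5.72 m, arm 5.72 m → moment R × 5.72 counterclockwise.
Στ = 0 ⇒ R × 5.72 = 2347 ⇒ R = 410 N.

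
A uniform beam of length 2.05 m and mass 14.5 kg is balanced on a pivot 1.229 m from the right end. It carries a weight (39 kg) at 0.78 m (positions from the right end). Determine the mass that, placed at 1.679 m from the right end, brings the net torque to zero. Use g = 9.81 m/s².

Sum moments about the pivot (at 1.229 m from the right end) (the support reaction has zero arm there).
Beam weight: 14.5 × 9.81 = 142.2 N down at 1.025 m → arm 0.204 m, τ = 142.2 × 0.204 = 29.01 N·m clockwise.
Weight: 39 × 9.81 = 382.6 N down at 0.78 m → arm 0.449 m, τ = 382.6 × 0.449 = 171.8 N·m clockwise.
Net moment of known loads = 200.8 N·m clockwise.
An unknown mass m at 1.679 m has arm 0.45 m; its moment is m·g·0.45 counterclockwise.
For rotational equilibrium, m × 9.81 × 0.45 = 200.8, so m = 200.8 / (9.81 × 0.45) = 45.5 kg.

m ≈ 45.5 kg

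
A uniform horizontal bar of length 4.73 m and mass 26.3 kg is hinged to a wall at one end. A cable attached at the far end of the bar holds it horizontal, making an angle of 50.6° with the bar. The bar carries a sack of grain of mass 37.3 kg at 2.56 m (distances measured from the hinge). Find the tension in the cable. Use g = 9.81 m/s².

T ≈ 423 N

Choose the hinge as the axis so the unknown hinge reaction has zero arm there.
Beam weight: 26.3 × 9.81 = 258 N down at 2.365 m → arm 2.365 m, τ = 258 × 2.365 = 610.2 N·m clockwise.
Sack of grain: 37.3 × 9.81 = 365.9 N down at 2.56 m → arm 2.56 m, τ = 365.9 × 2.56 = 936.7 N·m clockwise.
Total clockwise load moment = 1547 N·m.
The cable tension T acts at 4.73 m; only its component perpendicular to the bar, T sinθ, produces torque. sin 50.6° = 0.7727.
Balancing moments: T × 4.73 × 0.7727 = 1547, giving T = 1547 / 3.655 = 423 N.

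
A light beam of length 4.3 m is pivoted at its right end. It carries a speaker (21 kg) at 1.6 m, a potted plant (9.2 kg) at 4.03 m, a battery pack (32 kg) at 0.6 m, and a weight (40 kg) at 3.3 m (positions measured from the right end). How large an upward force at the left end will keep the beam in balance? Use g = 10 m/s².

Choose the right end as the axis so the unknown pivot reaction has zero arm there.
Speaker: 21 × 10 = 210 N down at 1.6 m → arm 1.6 m, τ = 210 × 1.6 = 336 N·m counterclockwise.
Potted plant: 9.2 × 10 = 92 N down at 4.03 m → arm 4.03 m, τ = 92 × 4.03 = 370.8 N·m counterclockwise.
Battery pack: 32 × 10 = 320 N down at 0.6 m → arm 0.6 m, τ = 320 × 0.6 = 192 N·m counterclockwise.
Weight: 40 × 10 = 400 N down at 3.3 m → arm 3.3 m, τ = 400 × 3.3 = 1320 N·m counterclockwise.
Net moment of the loads = 2219 N·m counterclockwise.
The upward force F acts at the left end, arm 4.3 m, giving F × 4.3 clockwise.
For rotational equilibrium, F × 4.3 = 2219, so F = 2219 / 4.3 = 516 N.

F ≈ 516 N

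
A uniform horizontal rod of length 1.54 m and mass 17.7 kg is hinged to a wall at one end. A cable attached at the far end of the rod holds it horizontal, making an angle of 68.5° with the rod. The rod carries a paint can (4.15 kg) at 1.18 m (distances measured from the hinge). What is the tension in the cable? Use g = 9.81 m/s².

Taking torques about the hinge:
Beam weight: 17.7 × 9.81 = 173.6 N down at 0.77 m → arm 0.77 m, τ = 173.6 × 0.77 = 133.7 N·m clockwise.
Paint can: 4.15 × 9.81 = 40.71 N down at 1.18 m → arm 1.18 m, τ = 40.71 × 1.18 = 48.04 N·m clockwise.
Total clockwise load moment = 181.7 N·m.
The cable tension T acts at 1.54 m; only its component perpendicular to the rod, T sinθ, produces torque. sin 68.5° = 0.9304.
Balancing moments: T × 1.54 × 0.9304 = 181.7, giving T = 181.7 / 1.433 = 127 N.

T ≈ 127 N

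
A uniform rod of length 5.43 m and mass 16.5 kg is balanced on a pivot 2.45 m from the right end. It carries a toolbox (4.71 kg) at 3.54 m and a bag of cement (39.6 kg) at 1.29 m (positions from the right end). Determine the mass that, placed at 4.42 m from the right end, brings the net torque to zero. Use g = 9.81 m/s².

Sum moments about the pivot (at 2.45 m from the right end) (the support reaction has zero arm there).
Beam weight: 16.5 × 9.81 = 161.9 N down at 2.715 m → arm 0.265 m, τ = 161.9 × 0.265 = 42.9 N·m counterclockwise.
Toolbox: 4.71 × 9.81 = 46.21 N down at 3.54 m → arm 1.09 m, τ = 46.21 × 1.09 = 50.37 N·m counterclockwise.
Bag of cement: 39.6 × 9.81 = 388.5 N down at 1.29 m → arm 1.16 m, τ = 388.5 × 1.16 = 450.7 N·m clockwise.
Net moment of known loads = 357.4 N·m clockwise.
An unknown mass m at 4.42 m has arm 1.97 m; its moment is m·g·1.97 counterclockwise.
Setting net torque to zero: m × 9.81 × 1.97 = 357.4 → m = 357.4 / (9.81 × 1.97) = 18.5 kg.

m ≈ 18.5 kg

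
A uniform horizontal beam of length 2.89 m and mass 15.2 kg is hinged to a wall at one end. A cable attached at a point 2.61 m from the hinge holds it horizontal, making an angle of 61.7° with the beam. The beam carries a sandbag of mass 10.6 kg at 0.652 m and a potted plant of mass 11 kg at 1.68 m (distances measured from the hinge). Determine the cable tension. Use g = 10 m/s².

T ≈ 206 N

Take moments about the hinge.
Beam weight: 15.2 × 10 = 152 N down at 1.445 m → arm 1.445 m, τ = 152 × 1.445 = 219.6 N·m clockwise.
Sandbag: 10.6 × 10 = 106 N down at 0.652 m → arm 0.652 m, τ = 106 × 0.652 = 69.11 N·m clockwise.
Potted plant: 11 × 10 = 110 N down at 1.68 m → arm 1.68 m, τ = 110 × 1.68 = 184.8 N·m clockwise.
Total clockwise load moment = 473.5 N·m.
The cable tension T acts at 2.61 m; only its component perpendicular to the beam, T sinθ, produces torque. sin 61.7° = 0.8805.
Στ = 0 ⇒ T × 2.61 × 0.8805 = 473.5 ⇒ T = 473.5 / 2.298 = 206 N.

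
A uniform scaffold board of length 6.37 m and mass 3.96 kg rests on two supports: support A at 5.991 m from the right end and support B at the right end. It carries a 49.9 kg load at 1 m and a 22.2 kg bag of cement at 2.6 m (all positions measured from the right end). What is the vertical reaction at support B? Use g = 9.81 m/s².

R_B ≈ 549 N

Take moments about support A.
Beam weight: 3.96 × 9.81 = 38.85 N down at 3.185 m → arm 2.806 m, τ = 38.85 × 2.806 = 109 N·m clockwise.
Load: 49.9 × 9.81 = 489.5 N down at 1 m → arm 4.991 m, τ = 489.5 × 4.991 = 2443 N·m clockwise.
Bag of cement: 22.2 × 9.81 = 217.8 N down at 2.6 m → arm 3.391 m, τ = 217.8 × 3.391 = 738.6 N·m clockwise.
Net load moment about support A = 3291 N·m clockwise.
Reaction R at support B is upward at 0 m, arm 5.991 m → moment R × 5.991 counterclockwise.
Balancing moments: R × 5.991 = 3291, giving R = 549 N.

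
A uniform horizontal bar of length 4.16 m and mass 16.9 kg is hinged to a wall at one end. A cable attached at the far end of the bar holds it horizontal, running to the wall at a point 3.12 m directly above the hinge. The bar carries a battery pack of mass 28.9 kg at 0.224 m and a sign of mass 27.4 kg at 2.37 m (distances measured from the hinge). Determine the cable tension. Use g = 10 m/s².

Sum moments about the hinge (the unknown hinge reaction has zero arm there).
Beam weight: 16.9 × 10 = 169 N down at 2.08 m → arm 2.08 m, τ = 169 × 2.08 = 351.5 N·m clockwise.
Battery pack: 28.9 × 10 = 289 N down at 0.224 m → arm 0.224 m, τ = 289 × 0.224 = 64.74 N·m clockwise.
Sign: 27.4 × 10 = 274 N down at 2.37 m → arm 2.37 m, τ = 274 × 2.37 = 649.4 N·m clockwise.
Total clockwise load moment = 1066 N·m.
The cable tension T acts at 4.16 m; only its component perpendicular to the bar, T sinθ, produces torque. sinθ = h/√(h²+d²) = 3.12/√(3.12²+4.16²) = 0.6.
Balancing moments: T × 4.16 × 0.6 = 1066, giving T = 1066 / 2.496 = 427 N.

T ≈ 427 N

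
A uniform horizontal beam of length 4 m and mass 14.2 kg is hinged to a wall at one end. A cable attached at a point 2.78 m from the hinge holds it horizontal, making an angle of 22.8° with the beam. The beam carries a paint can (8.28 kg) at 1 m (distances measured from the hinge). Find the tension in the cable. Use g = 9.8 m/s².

T ≈ 334 N

Take moments about the hinge.
Beam weight: 14.2 × 9.8 = 139.2 N down at 2 m → arm 2 m, τ = 139.2 × 2 = 278.4 N·m clockwise.
Paint can: 8.28 × 9.8 = 81.14 N down at 1 m → arm 1 m, τ = 81.14 × 1 = 81.14 N·m clockwise.
Total clockwise load moment = 359.5 N·m.
The cable tension T acts at 2.78 m; only its component perpendicular to the beam, T sinθ, produces torque. sin 22.8° = 0.3875.
Setting net torque to zero: T × 2.78 × 0.3875 = 359.5 → T = 359.5 / 1.077 = 334 N.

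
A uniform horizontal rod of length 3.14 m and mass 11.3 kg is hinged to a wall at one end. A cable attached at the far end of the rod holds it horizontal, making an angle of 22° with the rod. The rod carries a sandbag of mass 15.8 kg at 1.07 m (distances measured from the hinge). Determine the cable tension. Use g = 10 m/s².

T ≈ 295 N

Choose the hinge as the axis so the unknown hinge reaction has zero arm there.
Beam weight: 11.3 × 10 = 113 N down at 1.57 m → arm 1.57 m, τ = 113 × 1.57 = 177.4 N·m clockwise.
Sandbag: 15.8 × 10 = 158 N down at 1.07 m → arm 1.07 m, τ = 158 × 1.07 = 169.1 N·m clockwise.
Total clockwise load moment = 346.5 N·m.
The cable tension T acts at 3.14 m; only its component perpendicular to the rod, T sinθ, produces torque. sin 22° = 0.3746.
Στ = 0 ⇒ T × 3.14 × 0.3746 = 346.5 ⇒ T = 346.5 / 1.176 = 295 N.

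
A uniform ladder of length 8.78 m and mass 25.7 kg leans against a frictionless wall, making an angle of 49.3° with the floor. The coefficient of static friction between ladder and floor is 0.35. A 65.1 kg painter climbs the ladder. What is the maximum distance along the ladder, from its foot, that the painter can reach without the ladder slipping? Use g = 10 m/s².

Sum moments about the foot of the ladder (the floor normal and friction both act there and drop out).
Ladder weight 25.7×10 = 257 N acts at 4.39 m along the ladder; its horizontal arm is 4.39·cos49.3° = 2.863 m → τ = 735.8 N·m clockwise.
Painter weight 65.1×10 = 651 N at distance d → arm d·cos49.3° → τ = 651·d·0.6521 clockwise.
Wall normal N at the top has arm L sinθ = 6.656 m counterclockwise, so Στ = 0 gives N·6.656 = 735.8 + 424.5·d.
ΣFy = 0 ⇒ N_floor = 908 N, so the maximum friction is μ_s·N_floor = 0.35×908 = 317.8 N. ΣFx = 0 ⇒ N_wall = f, so at the slipping point N = 317.8 N.
Substituting: 317.8×6.656 = 735.8 + 424.5·d ⇒ d = (2115 − 735.8) / 424.5 = 3.25 m.

d ≈ 3.25 m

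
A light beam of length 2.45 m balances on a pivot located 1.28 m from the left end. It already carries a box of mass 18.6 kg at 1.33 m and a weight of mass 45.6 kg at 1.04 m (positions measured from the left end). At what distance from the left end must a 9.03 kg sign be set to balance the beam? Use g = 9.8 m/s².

Taking torques about the pivot (at 1.28 m from the left end):
Box: 18.6 × 9.8 = 182.3 N down at 1.33 m → arm 0.05 m, τ = 182.3 × 0.05 = 9.115 N·m clockwise.
Weight: 45.6 × 9.8 = 446.9 N down at 1.04 m → arm 0.24 m, τ = 446.9 × 0.24 = 107.3 N·m counterclockwise.
Net moment of existing loads = 98.19 N·m counterclockwise.
The sign weighs 9.03 × 9.8 = 88.49 N and must supply an equal clockwise moment, so its lever arm about the pivot is 98.19 / 88.49 = 1.11 m.
That puts it at 1.28 + 1.11 = 2.39 m from the left end.

x ≈ 2.39 m from the left end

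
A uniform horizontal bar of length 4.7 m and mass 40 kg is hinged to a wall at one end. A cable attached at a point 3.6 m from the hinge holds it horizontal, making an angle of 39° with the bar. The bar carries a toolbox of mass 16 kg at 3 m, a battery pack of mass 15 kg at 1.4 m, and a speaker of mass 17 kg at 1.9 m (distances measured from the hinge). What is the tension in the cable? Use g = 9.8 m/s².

T ≈ 845 N

Choose the hinge as the axis so the unknown hinge reaction has zero arm there.
Beam weight: 40 × 9.8 = 392 N down at 2.35 m → arm 2.35 m, τ = 392 × 2.35 = 921.2 N·m clockwise.
Toolbox: 16 × 9.8 = 156.8 N down at 3 m → arm 3 m, τ = 156.8 × 3 = 470.4 N·m clockwise.
Battery pack: 15 × 9.8 = 147 N down at 1.4 m → arm 1.4 m, τ = 147 × 1.4 = 205.8 N·m clockwise.
Speaker: 17 × 9.8 = 166.6 N down at 1.9 m → arm 1.9 m, τ = 166.6 × 1.9 = 316.5 N·m clockwise.
Total clockwise load moment = 1914 N·m.
The cable tension T acts at 3.6 m; only its component perpendicular to the bar, T sinθ, produces torque. sin 39° = 0.6293.
Setting net torque to zero: T × 3.6 × 0.6293 = 1914 → T = 1914 / 2.265 = 845 N.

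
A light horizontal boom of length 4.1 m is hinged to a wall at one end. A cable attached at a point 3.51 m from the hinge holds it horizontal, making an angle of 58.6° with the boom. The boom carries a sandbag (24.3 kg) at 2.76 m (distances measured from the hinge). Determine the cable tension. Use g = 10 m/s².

About the hinge:
Sandbag: 24.3 × 10 = 243 N down at 2.76 m → arm 2.76 m, τ = 243 × 2.76 = 670.7 N·m clockwise.
Total clockwise load moment = 670.7 N·m.
The cable tension T acts at 3.51 m; only its component perpendicular to the boom, T sinθ, produces torque. sin 58.6° = 0.8536.
Balancing moments: T × 3.51 × 0.8536 = 670.7, giving T = 670.7 / 2.996 = 224 N.

T ≈ 224 N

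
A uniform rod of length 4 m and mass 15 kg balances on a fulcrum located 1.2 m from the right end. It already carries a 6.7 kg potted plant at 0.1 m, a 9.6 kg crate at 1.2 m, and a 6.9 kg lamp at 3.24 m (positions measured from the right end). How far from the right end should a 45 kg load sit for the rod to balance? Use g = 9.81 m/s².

Choose the fulcrum (at 1.2 m from the right end) as the axis so the support reaction has zero arm there.
Beam weight: 15 × 9.81 = 147.2 N down at 2 m → arm 0.8 m, τ = 147.2 × 0.8 = 117.8 N·m counterclockwise.
Potted plant: 6.7 × 9.81 = 65.73 N down at 0.1 m → arm 1.1 m, τ = 65.73 × 1.1 = 72.3 N·m clockwise.
Crate: acts at the fulcrum, moment arm 0 → no torque.
Lamp: 6.9 × 9.81 = 67.69 N down at 3.24 m → arm 2.04 m, τ = 67.69 × 2.04 = 138.1 N·m counterclockwise.
Net moment of existing loads = 183.6 N·m counterclockwise.
The load weighs 45 × 9.81 = 441.5 N and must supply an equal clockwise moment, so its lever arm about the fulcrum is 183.6 / 441.5 = 0.416 m.
That puts it at 1.2 − 0.416 = 0.784 m from the right end.

x ≈ 0.784 m from the right end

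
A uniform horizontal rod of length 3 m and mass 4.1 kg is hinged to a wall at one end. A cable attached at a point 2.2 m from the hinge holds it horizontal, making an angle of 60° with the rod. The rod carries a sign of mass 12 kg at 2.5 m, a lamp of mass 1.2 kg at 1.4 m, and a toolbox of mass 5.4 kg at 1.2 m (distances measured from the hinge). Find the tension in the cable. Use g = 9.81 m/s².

T ≈ 228 N

Sum moments about the hinge (the unknown hinge reaction has zero arm there).
Beam weight: 4.1 × 9.81 = 40.22 N down at 1.5 m → arm 1.5 m, τ = 40.22 × 1.5 = 60.33 N·m clockwise.
Sign: 12 × 9.81 = 117.7 N down at 2.5 m → arm 2.5 m, τ = 117.7 × 2.5 = 294.2 N·m clockwise.
Lamp: 1.2 × 9.81 = 11.77 N down at 1.4 m → arm 1.4 m, τ = 11.77 × 1.4 = 16.48 N·m clockwise.
Toolbox: 5.4 × 9.81 = 52.97 N down at 1.2 m → arm 1.2 m, τ = 52.97 × 1.2 = 63.56 N·m clockwise.
Total clockwise load moment = 434.6 N·m.
The cable tension T acts at 2.2 m; only its component perpendicular to the rod, T sinθ, produces torque. sin 60° = 0.866.
Στ = 0 ⇒ T × 2.2 × 0.866 = 434.6 ⇒ T = 434.6 / 1.905 = 228 N.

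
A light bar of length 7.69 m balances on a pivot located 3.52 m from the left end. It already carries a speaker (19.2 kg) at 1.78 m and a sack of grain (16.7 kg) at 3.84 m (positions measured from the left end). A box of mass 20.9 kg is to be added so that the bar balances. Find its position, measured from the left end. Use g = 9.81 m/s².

Take moments about the pivot (at 3.52 m from the left end).
Speaker: 19.2 × 9.81 = 188.4 N down at 1.78 m → arm 1.74 m, τ = 188.4 × 1.74 = 327.8 N·m counterclockwise.
Sack of grain: 16.7 × 9.81 = 163.8 N down at 3.84 m → arm 0.32 m, τ = 163.8 × 0.32 = 52.42 N·m clockwise.
Net moment of existing loads = 275.4 N·m counterclockwise.
The box weighs 20.9 × 9.81 = 205 N and must supply an equal clockwise moment, so its lever arm about the pivot is 275.4 / 205 = 1.34 m.
That puts it at 3.52 + 1.34 = 4.86 m from the left end.

x ≈ 4.86 m from the left end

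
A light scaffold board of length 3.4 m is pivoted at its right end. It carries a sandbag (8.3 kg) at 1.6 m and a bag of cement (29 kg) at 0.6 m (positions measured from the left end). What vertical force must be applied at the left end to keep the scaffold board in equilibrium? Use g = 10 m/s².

Choose the right end as the axis so the unknown pivot reaction has zero arm there.
Sandbag: 8.3 × 10 = 83 N down at 1.6 m → arm 1.8 m, τ = 83 × 1.8 = 149.4 N·m counterclockwise.
Bag of cement: 29 × 10 = 290 N down at 0.6 m → arm 2.8 m, τ = 290 × 2.8 = 812 N·m counterclockwise.
Net moment of the loads = 961.4 N·m counterclockwise.
The upward force F acts at the left end, arm 3.4 m, giving F × 3.4 clockwise.
For rotational equilibrium, F × 3.4 = 961.4, so F = 961.4 / 3.4 = 283 N.

F ≈ 283 N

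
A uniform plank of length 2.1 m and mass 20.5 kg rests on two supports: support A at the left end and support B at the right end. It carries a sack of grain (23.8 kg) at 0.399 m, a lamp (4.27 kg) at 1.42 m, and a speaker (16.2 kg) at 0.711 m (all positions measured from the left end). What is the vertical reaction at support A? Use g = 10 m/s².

Choose support B as the axis so its reaction then has zero moment arm.
Beam weight: 20.5 × 10 = 205 N down at 1.05 m → arm 1.05 m, τ = 205 × 1.05 = 215.2 N·m counterclockwise.
Sack of grain: 23.8 × 10 = 238 N down at 0.399 m → arm 1.701 m, τ = 238 × 1.701 = 404.8 N·m counterclockwise.
Lamp: 4.27 × 10 = 42.7 N down at 1.42 m → arm 0.68 m, τ = 42.7 × 0.68 = 29.04 N·m counterclockwise.
Speaker: 16.2 × 10 = 162 N down at 0.711 m → arm 1.389 m, τ = 162 × 1.389 = 225 N·m counterclockwise.
Net load moment about support B = 874 N·m counterclockwise.
Reaction R at support A is upward at 0 m, arm 2.1 m → moment R × 2.1 clockwise.
Στ = 0 ⇒ R × 2.1 = 874 ⇒ R = 416 N.

R_A ≈ 416 N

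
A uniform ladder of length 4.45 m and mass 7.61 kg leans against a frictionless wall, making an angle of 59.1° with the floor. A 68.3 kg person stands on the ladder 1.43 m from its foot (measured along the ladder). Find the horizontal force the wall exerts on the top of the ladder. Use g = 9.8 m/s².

N_wall ≈ 151 N

Taking torques about the foot of the ladder:
Ladder weight 7.61×9.8 = 74.58 N acts at 2.225 m along the ladder; its horizontal arm is 2.225·cos59.1° = 1.143 m → τ = 85.24 N·m clockwise.
Person: 68.3×9.8 = 669.3 N at 1.43 m → arm 0.7344 m → τ = 491.5 N·m clockwise.
Wall normal N acts horizontally at the top; its moment arm is the height L sinθ = 4.45·sin59.1° = 3.818 m, counterclockwise.
Balancing moments: N × 3.818 = 576.7, giving N = 151 N.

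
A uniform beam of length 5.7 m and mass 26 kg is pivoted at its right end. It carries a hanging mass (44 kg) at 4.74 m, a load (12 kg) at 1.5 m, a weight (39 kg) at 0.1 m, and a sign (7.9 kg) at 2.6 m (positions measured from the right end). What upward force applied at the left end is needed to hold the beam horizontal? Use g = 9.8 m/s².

F ≈ 559 N

About the right end:
Beam weight: 26 × 9.8 = 254.8 N down at 2.85 m → arm 2.85 m, τ = 254.8 × 2.85 = 726.2 N·m counterclockwise.
Hanging mass: 44 × 9.8 = 431.2 N down at 4.74 m → arm 4.74 m, τ = 431.2 × 4.74 = 2044 N·m counterclockwise.
Load: 12 × 9.8 = 117.6 N down at 1.5 m → arm 1.5 m, τ = 117.6 × 1.5 = 176.4 N·m counterclockwise.
Weight: 39 × 9.8 = 382.2 N down at 0.1 m → arm 0.1 m, τ = 382.2 × 0.1 = 38.22 N·m counterclockwise.
Sign: 7.9 × 9.8 = 77.42 N down at 2.6 m → arm 2.6 m, τ = 77.42 × 2.6 = 201.3 N·m counterclockwise.
Net moment of the loads = 3186 N·m counterclockwise.
The upward force F acts at the left end, arm 5.7 m, giving F × 5.7 clockwise.
For rotational equilibrium, F × 5.7 = 3186, so F = 3186 / 5.7 = 559 N.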